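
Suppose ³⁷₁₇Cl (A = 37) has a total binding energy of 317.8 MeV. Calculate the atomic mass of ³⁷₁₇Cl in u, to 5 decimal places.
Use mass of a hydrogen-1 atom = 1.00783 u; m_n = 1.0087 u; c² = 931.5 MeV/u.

Mass defect = 317.8 MeV / (931.5 MeV/u) = 0.3411702 u
Constituent mass = 17(1.00783) + 20(1.0087) = 37.30711 u
Atomic mass = 37.30711 − 0.3411702 = 36.9659398 u ≈ 36.96594 u (to 5 decimal places)

36.96594 u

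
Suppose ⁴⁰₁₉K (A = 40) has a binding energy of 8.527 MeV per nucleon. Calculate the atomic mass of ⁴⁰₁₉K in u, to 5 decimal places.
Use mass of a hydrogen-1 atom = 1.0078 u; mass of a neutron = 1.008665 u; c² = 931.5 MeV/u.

Total binding energy = 40 × 8.527 = 341.080 MeV
Mass defect = 341.080 MeV / (931.5 MeV/u) = 0.3661621 u
Constituent mass = 19(1.0078) + 21(1.008665) = 40.330165 u
Atomic mass = 40.330165 − 0.3661621 = 39.9640029 u ≈ 39.96400 u (to 5 decimal places)

39.96400 u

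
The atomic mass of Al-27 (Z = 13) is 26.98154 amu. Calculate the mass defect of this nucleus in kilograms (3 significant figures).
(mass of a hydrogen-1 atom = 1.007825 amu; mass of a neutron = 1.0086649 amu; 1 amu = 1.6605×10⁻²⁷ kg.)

4.01e-28 kg

Σm = 13·m(¹H) + 14·m_n = 13.101725 + 14.1213086 = 27.2230336 amu
Mass defect Δm = 27.2230336 − 26.98154 = 0.2414936 amu
In SI units: 0.2414936 amu × 1.6605×10⁻²⁷ kg/amu = 4.0100e-28 kg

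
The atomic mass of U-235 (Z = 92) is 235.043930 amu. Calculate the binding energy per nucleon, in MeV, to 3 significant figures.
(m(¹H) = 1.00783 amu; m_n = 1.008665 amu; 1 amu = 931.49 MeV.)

The nucleus contains 92 protons and 235 − 92 = 143 neutrons.
Total constituent mass: 92 × 1.00783 + 143 × 1.008665 = 236.959455 amu
Mass defect Δm = 236.959455 − 235.043930 = 1.915525 amu
Binding energy = Δm·c² = 1.915525 × 931.49 MeV/amu = 1784.29 MeV
Per nucleon: 1784.29 / 235 = 7.593 MeV

7.59 MeV/nucleon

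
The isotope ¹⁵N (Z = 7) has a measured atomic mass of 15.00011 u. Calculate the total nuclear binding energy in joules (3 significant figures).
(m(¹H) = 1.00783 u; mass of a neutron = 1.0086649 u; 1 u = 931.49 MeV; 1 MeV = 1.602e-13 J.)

Z = 7, so N = A − Z = 15 − 7 = 8.
Mass of separated nucleons = 7(1.00783) + 8(1.0086649) = 7.05481 + 8.0693192 = 15.1241292 u
Δm = 15.1241292 − 15.00011 = 0.1240192 u
Converting to energy: 0.1240192 u × 931.49 MeV/u = 115.523 MeV
In joules: 115.523 MeV × 1.602e-13 J/MeV = 1.8507e-11 J

1.85e-11 J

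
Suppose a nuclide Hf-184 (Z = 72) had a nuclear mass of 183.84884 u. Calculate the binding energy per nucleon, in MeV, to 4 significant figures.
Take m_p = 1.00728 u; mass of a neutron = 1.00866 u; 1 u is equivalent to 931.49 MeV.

8.329 MeV/nucleon

Z = 72, so N = A − Z = 184 − 72 = 112.
Total constituent mass: 72 × 1.00728 + 112 × 1.00866 = 185.49408 u
Mass defect Δm = 185.49408 − 183.84884 = 1.64524 u
E_B = 1.64524 × 931.49 = 1532.52 MeV
BE/A = 1532.52 MeV / 184 = 8.329 MeV/nucleon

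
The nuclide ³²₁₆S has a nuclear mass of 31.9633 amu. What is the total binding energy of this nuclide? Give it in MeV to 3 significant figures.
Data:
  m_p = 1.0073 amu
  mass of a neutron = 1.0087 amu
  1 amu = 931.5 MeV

273 MeV

With 16 protons and 16 neutrons (A = 32):
Σm = 16·m_p + 16·m_n = 16.1168 + 16.1392 = 32.2560 amu
The mass defect is 32.2560 − 31.9633 = 0.2927 amu.
Binding energy = Δm·c² = 0.2927 × 931.5 MeV/amu = 272.650 MeV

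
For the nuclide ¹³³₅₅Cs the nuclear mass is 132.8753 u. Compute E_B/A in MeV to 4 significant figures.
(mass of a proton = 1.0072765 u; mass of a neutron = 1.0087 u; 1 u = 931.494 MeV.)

The nucleus contains 55 protons and 133 − 55 = 78 neutrons.
Total constituent mass: 55 × 1.0072765 + 78 × 1.0087 = 134.0788075 u
Mass defect Δm = 134.0788075 − 132.8753 = 1.2035075 u
Binding energy = Δm·c² = 1.2035075 × 931.494 MeV/u = 1121.06 MeV
Per nucleon: 1121.06 / 133 = 8.429 MeV

8.429 MeV/nucleon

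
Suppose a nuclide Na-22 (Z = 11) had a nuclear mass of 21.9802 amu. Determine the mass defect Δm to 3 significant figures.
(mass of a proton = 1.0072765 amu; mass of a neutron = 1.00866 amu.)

0.195 amu

Σm = 11·m_p + 11·m_n = 11.0800415 + 11.09526 = 22.1753015 amu
The mass defect is 22.1753015 − 21.9802 = 0.1951015 amu.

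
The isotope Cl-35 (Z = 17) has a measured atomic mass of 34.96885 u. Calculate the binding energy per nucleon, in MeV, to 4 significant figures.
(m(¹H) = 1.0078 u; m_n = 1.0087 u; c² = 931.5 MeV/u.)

Z = 17, so N = A − Z = 35 − 17 = 18.
Mass of separated nucleons = 17(1.0078) + 18(1.0087) = 17.1326 + 18.1566 = 35.2892 u
The mass defect is 35.2892 − 34.96885 = 0.32035 u.
Converting to energy: 0.32035 u × 931.5 MeV/u = 298.406 MeV
Per nucleon: 298.406 / 35 = 8.526 MeV

8.526 MeV/nucleon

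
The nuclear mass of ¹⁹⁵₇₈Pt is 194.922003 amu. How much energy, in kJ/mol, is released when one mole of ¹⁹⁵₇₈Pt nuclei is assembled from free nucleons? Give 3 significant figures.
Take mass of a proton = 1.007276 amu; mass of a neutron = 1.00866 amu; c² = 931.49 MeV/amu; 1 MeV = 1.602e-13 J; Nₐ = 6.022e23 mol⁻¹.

Z = 78, so N = A − Z = 195 − 78 = 117.
Total constituent mass: 78 × 1.007276 + 117 × 1.00866 = 196.580748 amu
The mass defect is 196.580748 − 194.922003 = 1.658745 amu.
E_B = 1.658745 × 931.49 = 1545.10 MeV
Per nucleus in joules: 1545.10 MeV × 1.602e-13 J/MeV = 2.4753e-10 J
Per mole: 2.4753e-10 J × 6.022e23 mol⁻¹ = 1.4906e+14 J/mol

1.49e+11 kJ/mol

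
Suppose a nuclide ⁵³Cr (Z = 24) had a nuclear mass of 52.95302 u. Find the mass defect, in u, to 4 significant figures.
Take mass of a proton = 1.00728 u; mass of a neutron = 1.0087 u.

With 24 protons and 29 neutrons (A = 53):
Σm = 24·m_p + 29·m_n = 24.17472 + 29.2523 = 53.42702 u
Mass defect Δm = 53.42702 − 52.95302 = 0.47400 u

0.4740 u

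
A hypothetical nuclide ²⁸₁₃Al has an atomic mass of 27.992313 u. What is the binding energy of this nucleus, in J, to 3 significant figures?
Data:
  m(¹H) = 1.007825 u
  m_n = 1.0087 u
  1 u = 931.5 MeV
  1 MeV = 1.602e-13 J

The nucleus contains 13 protons and 28 − 13 = 15 neutrons.
Mass of separated nucleons = 13(1.007825) + 15(1.0087) = 13.101725 + 15.1305 = 28.232225 u
Δm = 28.232225 − 27.992313 = 0.239912 u
Converting to energy: 0.239912 u × 931.5 MeV/u = 223.478 MeV
In joules: 223.478 MeV × 1.602e-13 J/MeV = 3.5801e-11 J

3.58e-11 J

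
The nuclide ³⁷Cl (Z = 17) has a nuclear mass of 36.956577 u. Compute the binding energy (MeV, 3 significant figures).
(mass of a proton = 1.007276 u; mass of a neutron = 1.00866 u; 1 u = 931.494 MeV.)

317 MeV

Z = 17, so N = A − Z = 37 − 17 = 20.
Σm = 17·m_p + 20·m_n = 17.123692 + 20.17320 = 37.296892 u
Δm = 37.296892 − 36.956577 = 0.340315 u
Binding energy = Δm·c² = 0.340315 × 931.494 MeV/u = 317.001 MeV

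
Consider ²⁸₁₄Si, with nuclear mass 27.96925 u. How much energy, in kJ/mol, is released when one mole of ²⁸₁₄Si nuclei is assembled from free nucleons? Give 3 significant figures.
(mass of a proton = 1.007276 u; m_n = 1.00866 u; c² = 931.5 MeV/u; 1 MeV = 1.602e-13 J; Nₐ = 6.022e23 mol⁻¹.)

2.28e+10 kJ/mol

Total constituent mass: 14 × 1.007276 + 14 × 1.00866 = 28.223104 u
Δm = 28.223104 − 27.96925 = 0.253854 u
Converting to energy: 0.253854 u × 931.5 MeV/u = 236.465 MeV
Per nucleus in joules: 236.465 MeV × 1.602e-13 J/MeV = 3.7882e-11 J
Per mole: 3.7882e-11 J × 6.022e23 mol⁻¹ = 2.2813e+13 J/mol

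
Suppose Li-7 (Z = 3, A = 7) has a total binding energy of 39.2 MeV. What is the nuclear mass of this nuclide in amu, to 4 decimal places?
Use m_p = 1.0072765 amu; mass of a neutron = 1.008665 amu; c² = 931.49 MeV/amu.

7.0144 amu

Mass defect = 39.2 MeV / (931.49 MeV/amu) = 0.042083 amu
Constituent mass = 3(1.0072765) + 4(1.008665) = 7.0564895 amu
Nuclear mass = 7.0564895 − 0.042083 = 7.0144065 amu ≈ 7.0144 amu (to 4 decimal places)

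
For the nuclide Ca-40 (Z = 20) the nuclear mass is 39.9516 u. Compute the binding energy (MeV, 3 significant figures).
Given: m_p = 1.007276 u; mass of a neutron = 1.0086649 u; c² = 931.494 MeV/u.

Z = 20, so N = A − Z = 40 − 20 = 20.
Σm = 20·m_p + 20·m_n = 20.145520 + 20.1732980 = 40.3188180 u
The mass defect is 40.3188180 − 39.9516 = 0.3672180 u.
Converting to energy: 0.3672180 u × 931.494 MeV/u = 342.061 MeV

342 MeV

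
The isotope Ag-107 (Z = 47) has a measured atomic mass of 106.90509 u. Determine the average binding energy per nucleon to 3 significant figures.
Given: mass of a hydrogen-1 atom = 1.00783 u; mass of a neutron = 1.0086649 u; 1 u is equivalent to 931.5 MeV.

8.56 MeV/nucleon

Z = 47, so N = A − Z = 107 − 47 = 60.
Mass of separated nucleons = 47(1.00783) + 60(1.0086649) = 47.36801 + 60.5198940 = 107.8879040 u
Δm = 107.8879040 − 106.90509 = 0.9828140 u
E_B = 0.9828140 × 931.5 = 915.491 MeV
Dividing by A = 107 gives 8.556 MeV per nucleon.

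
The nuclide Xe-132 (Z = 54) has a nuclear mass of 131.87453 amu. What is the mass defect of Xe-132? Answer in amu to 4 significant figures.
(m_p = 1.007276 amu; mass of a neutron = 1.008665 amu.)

Σm = 54·m_p + 78·m_n = 54.392904 + 78.675870 = 133.068774 amu
Δm = 133.068774 − 131.87453 = 1.194244 amu

1.194 amu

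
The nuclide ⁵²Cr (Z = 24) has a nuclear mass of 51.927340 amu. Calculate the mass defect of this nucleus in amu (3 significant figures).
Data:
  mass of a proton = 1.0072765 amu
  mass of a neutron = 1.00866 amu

With 24 protons and 28 neutrons (A = 52):
Mass of separated nucleons = 24(1.0072765) + 28(1.00866) = 24.1746360 + 28.24248 = 52.4171160 amu
Δm = 52.4171160 − 51.927340 = 0.4897760 amu

0.490 amu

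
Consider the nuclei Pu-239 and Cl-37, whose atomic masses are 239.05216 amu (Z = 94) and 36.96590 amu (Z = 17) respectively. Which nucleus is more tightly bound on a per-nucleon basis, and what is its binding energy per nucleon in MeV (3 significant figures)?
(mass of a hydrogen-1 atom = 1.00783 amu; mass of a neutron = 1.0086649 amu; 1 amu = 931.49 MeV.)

Cl-37; 8.57 MeV/nucleon

Pu-239: Σm = 94(1.00783) + 145(1.0086649) = 240.9924305 amu; Δm = 1.9402705 amu; E_B = 1807.3 MeV; E_B/A = 7.562 MeV
Cl-37: Σm = 17(1.00783) + 20(1.0086649) = 37.3064080 amu; Δm = 0.3405080 amu; E_B = 317.18 MeV; E_B/A = 8.572 MeV
Cl-37 has the higher binding energy per nucleon, so it is the more tightly bound nucleus.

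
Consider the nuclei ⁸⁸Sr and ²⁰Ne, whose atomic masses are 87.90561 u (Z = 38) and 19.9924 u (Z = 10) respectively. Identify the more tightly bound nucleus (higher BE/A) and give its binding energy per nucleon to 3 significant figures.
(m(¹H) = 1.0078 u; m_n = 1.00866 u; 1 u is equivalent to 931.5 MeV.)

⁸⁸Sr: Σm = 38(1.0078) + 50(1.00866) = 88.72940 u; Δm = 0.82379 u; E_B = 767.36 MeV; E_B/A = 8.720 MeV
²⁰Ne: Σm = 10(1.0078) + 10(1.00866) = 20.16460 u; Δm = 0.17220 u; E_B = 160.40 MeV; E_B/A = 8.020 MeV
⁸⁸Sr has the higher binding energy per nucleon, so it is the more tightly bound nucleus.

⁸⁸Sr; 8.72 MeV/nucleon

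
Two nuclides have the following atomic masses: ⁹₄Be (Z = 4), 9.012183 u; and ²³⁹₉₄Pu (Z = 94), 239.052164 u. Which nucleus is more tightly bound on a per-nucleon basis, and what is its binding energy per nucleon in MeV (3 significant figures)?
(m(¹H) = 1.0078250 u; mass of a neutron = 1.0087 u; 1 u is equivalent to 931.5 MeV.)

⁹₄Be: Σm = 4(1.0078250) + 5(1.0087) = 9.0748000 u; Δm = 0.0626170 u; E_B = 58.328 MeV; E_B/A = 6.481 MeV
²³⁹₉₄Pu: Σm = 94(1.0078250) + 145(1.0087) = 240.9970500 u; Δm = 1.9448860 u; E_B = 1811.7 MeV; E_B/A = 7.580 MeV
²³⁹₉₄Pu has the higher binding energy per nucleon, so it is the more tightly bound nucleus.

²³⁹₉₄Pu; 7.58 MeV/nucleon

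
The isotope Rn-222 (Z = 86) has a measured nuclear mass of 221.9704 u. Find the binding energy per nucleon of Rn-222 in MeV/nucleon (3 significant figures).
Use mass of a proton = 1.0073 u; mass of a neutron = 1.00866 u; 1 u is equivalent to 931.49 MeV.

7.70 MeV/nucleon

Mass of separated nucleons = 86(1.0073) + 136(1.00866) = 86.6278 + 137.17776 = 223.80556 u
Δm = 223.80556 − 221.9704 = 1.83516 u
Converting to energy: 1.83516 u × 931.49 MeV/u = 1709.43 MeV
Per nucleon: 1709.43 / 222 = 7.700 MeV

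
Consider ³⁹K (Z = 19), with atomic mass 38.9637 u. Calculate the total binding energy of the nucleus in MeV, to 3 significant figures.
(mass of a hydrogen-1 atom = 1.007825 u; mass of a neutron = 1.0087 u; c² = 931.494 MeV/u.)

334 MeV

Σm = 19·m(¹H) + 20·m_n = 19.148675 + 20.1740 = 39.322675 u
The mass defect is 39.322675 − 38.9637 = 0.358975 u.
Binding energy = Δm·c² = 0.358975 × 931.494 MeV/u = 334.383 MeV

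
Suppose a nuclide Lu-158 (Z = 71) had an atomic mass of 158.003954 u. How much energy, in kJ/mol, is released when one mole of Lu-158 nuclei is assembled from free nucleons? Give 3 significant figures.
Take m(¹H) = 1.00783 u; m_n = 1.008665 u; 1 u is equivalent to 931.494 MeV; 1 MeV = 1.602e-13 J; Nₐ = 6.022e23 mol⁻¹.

1.17e+11 kJ/mol

Total constituent mass: 71 × 1.00783 + 87 × 1.008665 = 159.309785 u
Δm = 159.309785 − 158.003954 = 1.305831 u
Binding energy = Δm·c² = 1.305831 × 931.494 MeV/u = 1216.37 MeV
Per nucleus in joules: 1216.37 MeV × 1.602e-13 J/MeV = 1.9486e-10 J
Per mole: 1.9486e-10 J × 6.022e23 mol⁻¹ = 1.1734e+14 J/mol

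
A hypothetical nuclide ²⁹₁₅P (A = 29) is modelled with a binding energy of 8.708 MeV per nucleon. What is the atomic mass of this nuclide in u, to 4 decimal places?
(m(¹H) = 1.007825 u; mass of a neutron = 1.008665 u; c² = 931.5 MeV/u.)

28.9676 u

Total binding energy = 29 × 8.708 = 252.532 MeV
Mass defect = 252.532 MeV / (931.5 MeV/u) = 0.271103 u
Constituent mass = 15(1.007825) + 14(1.008665) = 29.238685 u
Atomic mass = 29.238685 − 0.271103 = 28.967582 u ≈ 28.9676 u (to 4 decimal places)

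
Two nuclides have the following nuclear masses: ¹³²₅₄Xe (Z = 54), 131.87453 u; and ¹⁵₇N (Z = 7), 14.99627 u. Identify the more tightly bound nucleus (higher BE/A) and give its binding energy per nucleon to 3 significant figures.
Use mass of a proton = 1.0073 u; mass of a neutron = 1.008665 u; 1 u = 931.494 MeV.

¹³²₅₄Xe; 8.44 MeV/nucleon

¹³²₅₄Xe: Σm = 54(1.0073) + 78(1.008665) = 133.070070 u; Δm = 1.195540 u; E_B = 1113.64 MeV; E_B/A = 8.437 MeV
¹⁵₇N: Σm = 7(1.0073) + 8(1.008665) = 15.120420 u; Δm = 0.124150 u; E_B = 115.645 MeV; E_B/A = 7.710 MeV
¹³²₅₄Xe has the higher binding energy per nucleon, so it is the more tightly bound nucleus.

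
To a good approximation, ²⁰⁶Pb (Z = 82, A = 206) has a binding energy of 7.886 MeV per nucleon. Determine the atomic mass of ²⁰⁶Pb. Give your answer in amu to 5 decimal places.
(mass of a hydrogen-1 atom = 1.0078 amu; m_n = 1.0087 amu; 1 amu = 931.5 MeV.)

Total binding energy = 206 × 7.886 = 1624.516 MeV
Mass defect = 1624.516 MeV / (931.5 MeV/amu) = 1.7439785 amu
Constituent mass = 82(1.0078) + 124(1.0087) = 207.7184 amu
Atomic mass = 207.7184 − 1.7439785 = 205.9744215 amu ≈ 205.97442 amu (to 5 decimal places)

205.97442 amu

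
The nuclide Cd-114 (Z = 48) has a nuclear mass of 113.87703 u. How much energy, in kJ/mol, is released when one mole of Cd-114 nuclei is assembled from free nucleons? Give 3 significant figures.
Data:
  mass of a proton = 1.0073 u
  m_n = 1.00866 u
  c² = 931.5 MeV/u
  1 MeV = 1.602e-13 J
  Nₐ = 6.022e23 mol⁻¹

The nucleus contains 48 protons and 114 − 48 = 66 neutrons.
Total constituent mass: 48 × 1.0073 + 66 × 1.00866 = 114.92196 u
Mass defect Δm = 114.92196 − 113.87703 = 1.04493 u
Converting to energy: 1.04493 u × 931.5 MeV/u = 973.352 MeV
Per nucleus in joules: 973.352 MeV × 1.602e-13 J/MeV = 1.5593e-10 J
Per mole: 1.5593e-10 J × 6.022e23 mol⁻¹ = 9.3901e+13 J/mol

9.39e+10 kJ/mol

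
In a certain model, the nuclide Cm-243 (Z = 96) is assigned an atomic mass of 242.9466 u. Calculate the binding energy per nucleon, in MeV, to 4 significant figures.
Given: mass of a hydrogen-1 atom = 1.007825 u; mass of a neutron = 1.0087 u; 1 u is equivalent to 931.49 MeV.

Mass of separated nucleons = 96(1.007825) + 147(1.0087) = 96.751200 + 148.2789 = 245.030100 u
Mass defect Δm = 245.030100 − 242.9466 = 2.083500 u
Binding energy = Δm·c² = 2.083500 × 931.49 MeV/u = 1940.76 MeV
Dividing by A = 243 gives 7.987 MeV per nucleon.

7.987 MeV/nucleon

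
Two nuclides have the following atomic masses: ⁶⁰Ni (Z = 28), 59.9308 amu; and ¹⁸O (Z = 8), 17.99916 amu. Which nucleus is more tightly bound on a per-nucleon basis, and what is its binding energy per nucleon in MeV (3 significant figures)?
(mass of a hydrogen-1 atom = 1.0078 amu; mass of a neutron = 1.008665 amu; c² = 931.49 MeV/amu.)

⁶⁰Ni; 8.77 MeV/nucleon

⁶⁰Ni: Σm = 28(1.0078) + 32(1.008665) = 60.495680 amu; Δm = 0.564880 amu; E_B = 526.18 MeV; E_B/A = 8.770 MeV
¹⁸O: Σm = 8(1.0078) + 10(1.008665) = 18.149050 amu; Δm = 0.149890 amu; E_B = 139.62 MeV; E_B/A = 7.757 MeV
⁶⁰Ni has the higher binding energy per nucleon, so it is the more tightly bound nucleus.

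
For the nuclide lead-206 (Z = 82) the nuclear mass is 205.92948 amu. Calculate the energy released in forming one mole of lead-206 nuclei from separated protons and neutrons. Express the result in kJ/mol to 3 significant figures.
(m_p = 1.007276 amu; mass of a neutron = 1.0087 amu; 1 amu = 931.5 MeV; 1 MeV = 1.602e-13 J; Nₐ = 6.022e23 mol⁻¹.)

Total constituent mass: 82 × 1.007276 + 124 × 1.0087 = 207.675432 amu
Mass defect Δm = 207.675432 − 205.92948 = 1.745952 amu
Converting to energy: 1.745952 amu × 931.5 MeV/amu = 1626.35 MeV
Per nucleus in joules: 1626.35 MeV × 1.602e-13 J/MeV = 2.6054e-10 J
Per mole: 2.6054e-10 J × 6.022e23 mol⁻¹ = 1.5690e+14 J/mol

1.57e+11 kJ/mol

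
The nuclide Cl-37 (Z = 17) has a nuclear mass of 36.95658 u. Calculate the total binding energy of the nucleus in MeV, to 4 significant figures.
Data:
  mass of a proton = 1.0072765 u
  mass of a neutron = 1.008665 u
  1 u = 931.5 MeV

With 17 protons and 20 neutrons (A = 37):
Total constituent mass: 17 × 1.0072765 + 20 × 1.008665 = 37.2970005 u
The mass defect is 37.2970005 − 36.95658 = 0.3404205 u.
Converting to energy: 0.3404205 u × 931.5 MeV/u = 317.102 MeV

317.1 MeV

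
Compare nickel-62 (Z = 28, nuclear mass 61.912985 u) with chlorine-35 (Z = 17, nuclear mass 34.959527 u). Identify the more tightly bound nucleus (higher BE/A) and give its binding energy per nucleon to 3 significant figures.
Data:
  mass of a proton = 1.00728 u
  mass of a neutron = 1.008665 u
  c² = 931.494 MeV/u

nickel-62: Σm = 28(1.00728) + 34(1.008665) = 62.498450 u; Δm = 0.585465 u; E_B = 545.36 MeV; E_B/A = 8.796 MeV
chlorine-35: Σm = 17(1.00728) + 18(1.008665) = 35.279730 u; Δm = 0.320203 u; E_B = 298.27 MeV; E_B/A = 8.522 MeV
nickel-62 has the higher binding energy per nucleon, so it is the more tightly bound nucleus.

nickel-62; 8.80 MeV/nucleon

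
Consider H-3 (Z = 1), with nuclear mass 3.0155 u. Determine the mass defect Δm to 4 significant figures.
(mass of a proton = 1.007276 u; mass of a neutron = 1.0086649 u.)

Total constituent mass: 1 × 1.007276 + 2 × 1.0086649 = 3.0246058 u
The mass defect is 3.0246058 − 3.0155 = 0.0091058 u.

0.009106 u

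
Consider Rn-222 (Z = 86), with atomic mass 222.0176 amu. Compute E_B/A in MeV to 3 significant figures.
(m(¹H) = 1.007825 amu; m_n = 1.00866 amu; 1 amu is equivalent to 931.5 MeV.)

The nucleus contains 86 protons and 222 − 86 = 136 neutrons.
Mass of separated nucleons = 86(1.007825) + 136(1.00866) = 86.672950 + 137.17776 = 223.850710 amu
Mass defect Δm = 223.850710 − 222.0176 = 1.833110 amu
E_B = 1.833110 × 931.5 = 1707.54 MeV
Per nucleon: 1707.54 / 222 = 7.692 MeV

7.69 MeV/nucleon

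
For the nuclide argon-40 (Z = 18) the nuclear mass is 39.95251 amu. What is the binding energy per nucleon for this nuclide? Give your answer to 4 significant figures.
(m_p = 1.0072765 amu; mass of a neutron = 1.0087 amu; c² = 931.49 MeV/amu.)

Mass of separated nucleons = 18(1.0072765) + 22(1.0087) = 18.1309770 + 22.1914 = 40.3223770 amu
Mass defect Δm = 40.3223770 − 39.95251 = 0.3698670 amu
Converting to energy: 0.3698670 amu × 931.49 MeV/amu = 344.527 MeV
Dividing by A = 40 gives 8.613 MeV per nucleon.

8.613 MeV/nucleon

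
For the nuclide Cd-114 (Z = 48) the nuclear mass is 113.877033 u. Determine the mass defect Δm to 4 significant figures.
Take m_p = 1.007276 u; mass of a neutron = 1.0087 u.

With 48 protons and 66 neutrons (A = 114):
Total constituent mass: 48 × 1.007276 + 66 × 1.0087 = 114.923448 u
Δm = 114.923448 − 113.877033 = 1.046415 u

1.046 u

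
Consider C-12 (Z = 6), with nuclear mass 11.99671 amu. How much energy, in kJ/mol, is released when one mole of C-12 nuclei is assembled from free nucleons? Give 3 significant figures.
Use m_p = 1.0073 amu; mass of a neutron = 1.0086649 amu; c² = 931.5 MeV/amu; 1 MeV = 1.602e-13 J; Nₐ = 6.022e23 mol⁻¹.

8.90e+09 kJ/mol

Total constituent mass: 6 × 1.0073 + 6 × 1.0086649 = 12.0957894 amu
Δm = 12.0957894 − 11.99671 = 0.0990794 amu
Converting to energy: 0.0990794 amu × 931.5 MeV/amu = 92.2925 MeV
Per nucleus in joules: 92.2925 MeV × 1.602e-13 J/MeV = 1.4785e-11 J
Per mole: 1.4785e-11 J × 6.022e23 mol⁻¹ = 8.9035e+12 J/mol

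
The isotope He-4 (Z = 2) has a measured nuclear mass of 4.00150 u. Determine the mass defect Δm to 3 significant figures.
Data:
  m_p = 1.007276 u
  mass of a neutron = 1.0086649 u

The nucleus contains 2 protons and 4 − 2 = 2 neutrons.
Mass of separated nucleons = 2(1.007276) + 2(1.0086649) = 2.014552 + 2.0173298 = 4.0318818 u
The mass defect is 4.0318818 − 4.00150 = 0.0303818 u.

0.0304 u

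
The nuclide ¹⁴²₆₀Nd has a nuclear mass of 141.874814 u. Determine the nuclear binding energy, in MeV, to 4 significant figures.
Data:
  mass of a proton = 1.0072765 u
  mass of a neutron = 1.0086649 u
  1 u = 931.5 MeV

1185 MeV

With 60 protons and 82 neutrons (A = 142):
Σm = 60·m_p + 82·m_n = 60.4365900 + 82.7105218 = 143.1471118 u
Mass defect Δm = 143.1471118 − 141.874814 = 1.2722978 u
Binding energy = Δm·c² = 1.2722978 × 931.5 MeV/u = 1185.15 MeV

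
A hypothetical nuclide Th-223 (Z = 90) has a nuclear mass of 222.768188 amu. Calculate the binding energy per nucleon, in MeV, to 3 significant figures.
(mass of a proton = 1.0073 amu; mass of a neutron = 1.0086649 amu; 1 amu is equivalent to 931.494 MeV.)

With 90 protons and 133 neutrons (A = 223):
Σm = 90·m_p + 133·m_n = 90.6570 + 134.1524317 = 224.8094317 amu
Δm = 224.8094317 − 222.768188 = 2.0412437 amu
E_B = 2.0412437 × 931.494 = 1901.406 MeV
BE/A = 1901.406 MeV / 223 = 8.526 MeV/nucleon

8.53 MeV/nucleon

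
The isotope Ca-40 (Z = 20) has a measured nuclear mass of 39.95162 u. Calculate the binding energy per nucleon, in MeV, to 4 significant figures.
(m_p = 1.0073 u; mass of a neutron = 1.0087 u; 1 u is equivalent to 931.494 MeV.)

Σm = 20·m_p + 20·m_n = 20.1460 + 20.1740 = 40.3200 u
Δm = 40.3200 − 39.95162 = 0.36838 u
E_B = 0.36838 × 931.494 = 343.144 MeV
Dividing by A = 40 gives 8.579 MeV per nucleon.

8.579 MeV/nucleon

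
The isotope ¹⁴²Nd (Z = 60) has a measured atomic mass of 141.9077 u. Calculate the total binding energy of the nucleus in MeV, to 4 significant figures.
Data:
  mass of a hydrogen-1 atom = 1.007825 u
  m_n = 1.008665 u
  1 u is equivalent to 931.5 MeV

With 60 protons and 82 neutrons (A = 142):
Σm = 60·m(¹H) + 82·m_n = 60.469500 + 82.710530 = 143.180030 u
The mass defect is 143.180030 − 141.9077 = 1.272330 u.
Binding energy = Δm·c² = 1.272330 × 931.5 MeV/u = 1185.18 MeV

1185 MeV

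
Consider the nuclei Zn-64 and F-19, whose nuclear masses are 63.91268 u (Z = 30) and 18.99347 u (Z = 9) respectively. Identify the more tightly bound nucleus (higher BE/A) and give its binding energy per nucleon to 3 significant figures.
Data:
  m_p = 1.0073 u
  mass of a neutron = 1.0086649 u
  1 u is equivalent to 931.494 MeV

Zn-64: Σm = 30(1.0073) + 34(1.0086649) = 64.5136066 u; Δm = 0.6009266 u; E_B = 559.76 MeV; E_B/A = 8.746 MeV
F-19: Σm = 9(1.0073) + 10(1.0086649) = 19.1523490 u; Δm = 0.1588790 u; E_B = 147.99 MeV; E_B/A = 7.789 MeV
Zn-64 has the higher binding energy per nucleon, so it is the more tightly bound nucleus.

Zn-64; 8.75 MeV/nucleon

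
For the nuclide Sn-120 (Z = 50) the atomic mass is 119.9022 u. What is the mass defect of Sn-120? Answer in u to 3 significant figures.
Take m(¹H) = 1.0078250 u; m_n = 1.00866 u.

Σm = 50·m(¹H) + 70·m_n = 50.3912500 + 70.60620 = 120.9974500 u
Mass defect Δm = 120.9974500 − 119.9022 = 1.0952500 u

1.10 u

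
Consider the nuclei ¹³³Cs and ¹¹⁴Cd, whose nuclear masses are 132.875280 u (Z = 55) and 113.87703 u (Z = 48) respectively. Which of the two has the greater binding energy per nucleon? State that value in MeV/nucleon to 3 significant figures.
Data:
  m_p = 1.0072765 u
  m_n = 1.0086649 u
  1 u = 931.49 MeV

¹¹⁴Cd; 8.53 MeV/nucleon

¹³³Cs: Σm = 55(1.0072765) + 78(1.0086649) = 134.0760697 u; Δm = 1.2007897 u; E_B = 1118.5 MeV; E_B/A = 8.410 MeV
¹¹⁴Cd: Σm = 48(1.0072765) + 66(1.0086649) = 114.9211554 u; Δm = 1.0441254 u; E_B = 972.592 MeV; E_B/A = 8.532 MeV
¹¹⁴Cd has the higher binding energy per nucleon, so it is the more tightly bound nucleus.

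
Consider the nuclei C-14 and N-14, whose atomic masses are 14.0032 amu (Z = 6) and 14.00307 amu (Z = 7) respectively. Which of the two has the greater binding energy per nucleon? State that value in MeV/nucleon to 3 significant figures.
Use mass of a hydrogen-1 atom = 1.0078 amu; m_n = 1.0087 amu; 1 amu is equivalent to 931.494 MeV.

C-14; 7.53 MeV/nucleon

C-14: Σm = 6(1.0078) + 8(1.0087) = 14.1164 amu; Δm = 0.1132 amu; E_B = 105.45 MeV; E_B/A = 7.532 MeV
N-14: Σm = 7(1.0078) + 7(1.0087) = 14.1155 amu; Δm = 0.11243 amu; E_B = 104.73 MeV; E_B/A = 7.481 MeV
C-14 has the higher binding energy per nucleon, so it is the more tightly bound nucleus.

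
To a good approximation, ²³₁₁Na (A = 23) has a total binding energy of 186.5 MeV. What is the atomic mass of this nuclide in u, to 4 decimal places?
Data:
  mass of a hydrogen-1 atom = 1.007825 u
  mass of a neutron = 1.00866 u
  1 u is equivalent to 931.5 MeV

22.9898 u

Mass defect = 186.5 MeV / (931.5 MeV/u) = 0.200215 u
Constituent mass = 11(1.007825) + 12(1.00866) = 23.189995 u
Atomic mass = 23.189995 − 0.200215 = 22.989780 u ≈ 22.9898 u (to 4 decimal places)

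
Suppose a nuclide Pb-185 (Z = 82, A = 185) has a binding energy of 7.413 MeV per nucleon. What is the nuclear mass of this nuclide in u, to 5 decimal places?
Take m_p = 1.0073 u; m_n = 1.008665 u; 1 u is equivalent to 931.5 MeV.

185.01884 u

Total binding energy = 185 × 7.413 = 1371.405 MeV
Mass defect = 1371.405 MeV / (931.5 MeV/u) = 1.4722544 u
Constituent mass = 82(1.0073) + 103(1.008665) = 186.491095 u
Nuclear mass = 186.491095 − 1.4722544 = 185.0188406 u ≈ 185.01884 u (to 5 decimal places)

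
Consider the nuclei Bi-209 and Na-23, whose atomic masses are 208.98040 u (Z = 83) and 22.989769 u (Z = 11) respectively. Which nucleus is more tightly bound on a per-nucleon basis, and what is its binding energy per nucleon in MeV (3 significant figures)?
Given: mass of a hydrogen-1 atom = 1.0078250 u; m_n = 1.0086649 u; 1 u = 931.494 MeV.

Na-23; 8.11 MeV/nucleon

Bi-209: Σm = 83(1.0078250) + 126(1.0086649) = 210.7412524 u; Δm = 1.7608524 u; E_B = 1640.2 MeV; E_B/A = 7.848 MeV
Na-23: Σm = 11(1.0078250) + 12(1.0086649) = 23.1900538 u; Δm = 0.2002848 u; E_B = 186.56 MeV; E_B/A = 8.111 MeV
Na-23 has the higher binding energy per nucleon, so it is the more tightly bound nucleus.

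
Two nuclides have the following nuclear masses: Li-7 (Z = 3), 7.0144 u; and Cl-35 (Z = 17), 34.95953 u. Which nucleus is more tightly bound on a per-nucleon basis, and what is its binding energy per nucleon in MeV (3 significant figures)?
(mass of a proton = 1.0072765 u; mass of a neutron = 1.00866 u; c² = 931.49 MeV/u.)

Cl-35; 8.52 MeV/nucleon

Li-7: Σm = 3(1.0072765) + 4(1.00866) = 7.0564695 u; Δm = 0.0420695 u; E_B = 39.187 MeV; E_B/A = 5.598 MeV
Cl-35: Σm = 17(1.0072765) + 18(1.00866) = 35.2795805 u; Δm = 0.3200505 u; E_B = 298.12 MeV; E_B/A = 8.518 MeV
Cl-35 has the higher binding energy per nucleon, so it is the more tightly bound nucleus.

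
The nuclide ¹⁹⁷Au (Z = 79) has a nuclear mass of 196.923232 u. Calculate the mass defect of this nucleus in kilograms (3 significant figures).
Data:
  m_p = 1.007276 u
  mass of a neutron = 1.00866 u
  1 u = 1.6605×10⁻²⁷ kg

Mass of separated nucleons = 79(1.007276) + 118(1.00866) = 79.574804 + 119.02188 = 198.596684 u
Δm = 198.596684 − 196.923232 = 1.673452 u
In SI units: 1.673452 u × 1.6605×10⁻²⁷ kg/u = 2.7788e-27 kg

2.78e-27 kg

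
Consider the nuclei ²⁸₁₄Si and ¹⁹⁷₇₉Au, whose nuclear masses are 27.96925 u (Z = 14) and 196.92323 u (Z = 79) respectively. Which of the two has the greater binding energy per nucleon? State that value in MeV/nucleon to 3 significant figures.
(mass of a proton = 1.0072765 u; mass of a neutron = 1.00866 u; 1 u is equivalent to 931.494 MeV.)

²⁸₁₄Si; 8.45 MeV/nucleon

²⁸₁₄Si: Σm = 14(1.0072765) + 14(1.00866) = 28.2231110 u; Δm = 0.2538610 u; E_B = 236.47 MeV; E_B/A = 8.445 MeV
¹⁹⁷₇₉Au: Σm = 79(1.0072765) + 118(1.00866) = 198.5967235 u; Δm = 1.6734935 u; E_B = 1558.8 MeV; E_B/A = 7.913 MeV
²⁸₁₄Si has the higher binding energy per nucleon, so it is the more tightly bound nucleus.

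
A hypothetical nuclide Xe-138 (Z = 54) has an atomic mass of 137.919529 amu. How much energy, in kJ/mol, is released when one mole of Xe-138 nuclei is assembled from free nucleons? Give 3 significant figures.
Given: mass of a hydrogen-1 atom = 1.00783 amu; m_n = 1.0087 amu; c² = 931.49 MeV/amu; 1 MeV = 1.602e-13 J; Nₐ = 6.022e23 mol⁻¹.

The nucleus contains 54 protons and 138 − 54 = 84 neutrons.
Mass of separated nucleons = 54(1.00783) + 84(1.0087) = 54.42282 + 84.7308 = 139.15362 amu
The mass defect is 139.15362 − 137.919529 = 1.234091 amu.
E_B = 1.234091 × 931.49 = 1149.54 MeV
Per nucleus in joules: 1149.54 MeV × 1.602e-13 J/MeV = 1.8416e-10 J
Per mole: 1.8416e-10 J × 6.022e23 mol⁻¹ = 1.1090e+14 J/mol

1.11e+11 kJ/mol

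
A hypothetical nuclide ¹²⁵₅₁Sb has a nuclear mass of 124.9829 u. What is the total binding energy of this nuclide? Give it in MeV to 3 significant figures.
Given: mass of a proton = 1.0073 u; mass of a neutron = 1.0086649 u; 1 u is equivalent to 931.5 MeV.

960 MeV

The nucleus contains 51 protons and 125 − 51 = 74 neutrons.
Mass of separated nucleons = 51(1.0073) + 74(1.0086649) = 51.3723 + 74.6412026 = 126.0135026 u
Δm = 126.0135026 − 124.9829 = 1.0306026 u
Converting to energy: 1.0306026 u × 931.5 MeV/u = 960.006 MeV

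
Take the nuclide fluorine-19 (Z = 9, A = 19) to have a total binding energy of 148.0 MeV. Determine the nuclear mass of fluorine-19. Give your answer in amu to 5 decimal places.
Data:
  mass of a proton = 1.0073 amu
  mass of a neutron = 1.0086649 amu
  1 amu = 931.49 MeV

Mass defect = 148.0 MeV / (931.49 MeV/amu) = 0.1588852 amu
Constituent mass = 9(1.0073) + 10(1.0086649) = 19.1523490 amu
Nuclear mass = 19.1523490 − 0.1588852 = 18.9934638 amu ≈ 18.99346 amu (to 5 decimal places)

18.99346 amu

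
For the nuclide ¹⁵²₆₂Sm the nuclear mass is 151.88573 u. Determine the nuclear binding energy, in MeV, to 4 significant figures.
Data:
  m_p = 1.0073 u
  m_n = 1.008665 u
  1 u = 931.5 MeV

1254 MeV

With 62 protons and 90 neutrons (A = 152):
Total constituent mass: 62 × 1.0073 + 90 × 1.008665 = 153.232450 u
Δm = 153.232450 − 151.88573 = 1.346720 u
Binding energy = Δm·c² = 1.346720 × 931.5 MeV/u = 1254.47 MeV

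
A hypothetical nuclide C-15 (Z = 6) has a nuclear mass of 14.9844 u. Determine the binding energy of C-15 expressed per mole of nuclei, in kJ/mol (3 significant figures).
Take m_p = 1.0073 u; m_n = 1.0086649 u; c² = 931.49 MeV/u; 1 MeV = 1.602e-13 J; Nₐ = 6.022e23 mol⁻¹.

With 6 protons and 9 neutrons (A = 15):
Total constituent mass: 6 × 1.0073 + 9 × 1.0086649 = 15.1217841 u
Δm = 15.1217841 − 14.9844 = 0.1373841 u
Converting to energy: 0.1373841 u × 931.49 MeV/u = 127.972 MeV
Per nucleus in joules: 127.972 MeV × 1.602e-13 J/MeV = 2.0501e-11 J
Per mole: 2.0501e-11 J × 6.022e23 mol⁻¹ = 1.2346e+13 J/mol

1.23e+10 kJ/mol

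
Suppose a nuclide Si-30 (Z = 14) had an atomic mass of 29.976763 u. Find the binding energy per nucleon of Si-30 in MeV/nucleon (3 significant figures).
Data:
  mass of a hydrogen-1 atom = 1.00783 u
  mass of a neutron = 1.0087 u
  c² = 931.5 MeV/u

Mass of separated nucleons = 14(1.00783) + 16(1.0087) = 14.10962 + 16.1392 = 30.24882 u
Mass defect Δm = 30.24882 − 29.976763 = 0.272057 u
E_B = 0.272057 × 931.5 = 253.421 MeV
Per nucleon: 253.421 / 30 = 8.447 MeV

8.45 MeV/nucleon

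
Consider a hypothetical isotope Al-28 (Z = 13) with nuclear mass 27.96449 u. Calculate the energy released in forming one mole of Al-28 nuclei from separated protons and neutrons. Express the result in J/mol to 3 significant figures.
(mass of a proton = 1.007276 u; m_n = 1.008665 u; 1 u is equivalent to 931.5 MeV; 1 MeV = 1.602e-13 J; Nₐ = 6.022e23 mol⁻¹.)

2.34e+13 J/mol

Total constituent mass: 13 × 1.007276 + 15 × 1.008665 = 28.224563 u
Mass defect Δm = 28.224563 − 27.96449 = 0.260073 u
E_B = 0.260073 × 931.5 = 242.258 MeV
Per nucleus in joules: 242.258 MeV × 1.602e-13 J/MeV = 3.8810e-11 J
Per mole: 3.8810e-11 J × 6.022e23 mol⁻¹ = 2.3371e+13 J/mol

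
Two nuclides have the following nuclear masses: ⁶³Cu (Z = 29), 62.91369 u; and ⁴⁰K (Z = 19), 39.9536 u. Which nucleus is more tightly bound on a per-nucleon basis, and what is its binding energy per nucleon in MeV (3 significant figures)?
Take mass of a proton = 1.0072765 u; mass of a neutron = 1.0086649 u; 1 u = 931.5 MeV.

⁶³Cu: Σm = 29(1.0072765) + 34(1.0086649) = 63.5056251 u; Δm = 0.5919351 u; E_B = 551.39 MeV; E_B/A = 8.752 MeV
⁴⁰K: Σm = 19(1.0072765) + 21(1.0086649) = 40.3202164 u; Δm = 0.3666164 u; E_B = 341.50 MeV; E_B/A = 8.538 MeV
⁶³Cu has the higher binding energy per nucleon, so it is the more tightly bound nucleus.

⁶³Cu; 8.75 MeV/nucleon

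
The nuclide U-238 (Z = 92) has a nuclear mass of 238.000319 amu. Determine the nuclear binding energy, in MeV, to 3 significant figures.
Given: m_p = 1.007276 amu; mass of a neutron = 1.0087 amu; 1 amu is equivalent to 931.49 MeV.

1810 MeV

The nucleus contains 92 protons and 238 − 92 = 146 neutrons.
Σm = 92·m_p + 146·m_n = 92.669392 + 147.2702 = 239.939592 amu
Mass defect Δm = 239.939592 − 238.000319 = 1.939273 amu
Converting to energy: 1.939273 amu × 931.49 MeV/amu = 1806.41 MeV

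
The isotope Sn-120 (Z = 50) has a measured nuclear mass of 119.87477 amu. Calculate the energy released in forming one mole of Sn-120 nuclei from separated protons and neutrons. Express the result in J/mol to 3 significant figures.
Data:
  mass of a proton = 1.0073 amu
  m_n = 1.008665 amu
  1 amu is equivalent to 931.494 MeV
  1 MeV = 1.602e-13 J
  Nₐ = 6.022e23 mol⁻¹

The nucleus contains 50 protons and 120 − 50 = 70 neutrons.
Mass of separated nucleons = 50(1.0073) + 70(1.008665) = 50.3650 + 70.606550 = 120.971550 amu
The mass defect is 120.971550 − 119.87477 = 1.096780 amu.
E_B = 1.096780 × 931.494 = 1021.64 MeV
Per nucleus in joules: 1021.64 MeV × 1.602e-13 J/MeV = 1.6367e-10 J
Per mole: 1.6367e-10 J × 6.022e23 mol⁻¹ = 9.8562e+13 J/mol

9.86e+13 J/mol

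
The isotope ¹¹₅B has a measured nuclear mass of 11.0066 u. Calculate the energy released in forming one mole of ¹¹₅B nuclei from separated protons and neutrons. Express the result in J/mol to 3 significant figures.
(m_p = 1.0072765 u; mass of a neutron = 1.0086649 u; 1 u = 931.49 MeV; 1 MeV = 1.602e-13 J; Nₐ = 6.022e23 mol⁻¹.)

The nucleus contains 5 protons and 11 − 5 = 6 neutrons.
Mass of separated nucleons = 5(1.0072765) + 6(1.0086649) = 5.0363825 + 6.0519894 = 11.0883719 u
The mass defect is 11.0883719 − 11.0066 = 0.0817719 u.
Converting to energy: 0.0817719 u × 931.49 MeV/u = 76.1697 MeV
Per nucleus in joules: 76.1697 MeV × 1.602e-13 J/MeV = 1.2202e-11 J
Per mole: 1.2202e-11 J × 6.022e23 mol⁻¹ = 7.3480e+12 J/mol

7.35e+12 J/mol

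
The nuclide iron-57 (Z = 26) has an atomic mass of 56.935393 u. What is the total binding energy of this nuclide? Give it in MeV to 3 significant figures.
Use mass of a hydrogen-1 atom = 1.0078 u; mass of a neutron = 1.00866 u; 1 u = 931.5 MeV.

499 MeV

Total constituent mass: 26 × 1.0078 + 31 × 1.00866 = 57.47126 u
Δm = 57.47126 − 56.935393 = 0.535867 u
Converting to energy: 0.535867 u × 931.5 MeV/u = 499.160 MeV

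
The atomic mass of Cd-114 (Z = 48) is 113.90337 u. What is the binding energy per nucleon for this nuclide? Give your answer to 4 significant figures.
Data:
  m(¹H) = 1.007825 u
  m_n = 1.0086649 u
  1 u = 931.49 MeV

With 48 protons and 66 neutrons (A = 114):
Mass of separated nucleons = 48(1.007825) + 66(1.0086649) = 48.375600 + 66.5718834 = 114.9474834 u
Mass defect Δm = 114.9474834 − 113.90337 = 1.0441134 u
Binding energy = Δm·c² = 1.0441134 × 931.49 MeV/u = 972.581 MeV
Per nucleon: 972.581 / 114 = 8.531 MeV

8.531 MeV/nucleon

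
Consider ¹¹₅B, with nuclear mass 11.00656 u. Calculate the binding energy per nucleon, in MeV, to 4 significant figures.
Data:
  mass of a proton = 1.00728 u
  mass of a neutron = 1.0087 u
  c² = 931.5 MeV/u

6.947 MeV/nucleon

Z = 5, so N = A − Z = 11 − 5 = 6.
Mass of separated nucleons = 5(1.00728) + 6(1.0087) = 5.03640 + 6.0522 = 11.08860 u
The mass defect is 11.08860 − 11.00656 = 0.08204 u.
Binding energy = Δm·c² = 0.08204 × 931.5 MeV/u = 76.4203 MeV
Dividing by A = 11 gives 6.947 MeV per nucleon.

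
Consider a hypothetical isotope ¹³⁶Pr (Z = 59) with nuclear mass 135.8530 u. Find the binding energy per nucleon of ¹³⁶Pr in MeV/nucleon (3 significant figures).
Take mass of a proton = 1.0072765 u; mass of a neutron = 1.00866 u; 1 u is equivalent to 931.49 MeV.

Total constituent mass: 59 × 1.0072765 + 77 × 1.00866 = 137.0961335 u
Mass defect Δm = 137.0961335 − 135.8530 = 1.2431335 u
Binding energy = Δm·c² = 1.2431335 × 931.49 MeV/u = 1157.97 MeV
Dividing by A = 136 gives 8.514 MeV per nucleon.

8.51 MeV/nucleon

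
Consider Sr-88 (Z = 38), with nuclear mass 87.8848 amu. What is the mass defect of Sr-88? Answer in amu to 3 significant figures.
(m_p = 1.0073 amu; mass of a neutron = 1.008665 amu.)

0.826 amu

With 38 protons and 50 neutrons (A = 88):
Σm = 38·m_p + 50·m_n = 38.2774 + 50.433250 = 88.710650 amu
The mass defect is 88.710650 − 87.8848 = 0.825850 amu.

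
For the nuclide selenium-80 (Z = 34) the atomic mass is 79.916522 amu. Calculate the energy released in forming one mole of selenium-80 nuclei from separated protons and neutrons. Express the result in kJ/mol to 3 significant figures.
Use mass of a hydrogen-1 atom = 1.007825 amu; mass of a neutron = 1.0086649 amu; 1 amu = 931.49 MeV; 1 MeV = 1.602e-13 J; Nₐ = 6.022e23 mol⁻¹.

Σm = 34·m(¹H) + 46·m_n = 34.266050 + 46.3985854 = 80.6646354 amu
Mass defect Δm = 80.6646354 − 79.916522 = 0.7481134 amu
Binding energy = Δm·c² = 0.7481134 × 931.49 MeV/amu = 696.860 MeV
Per nucleus in joules: 696.860 MeV × 1.602e-13 J/MeV = 1.1164e-10 J
Per mole: 1.1164e-10 J × 6.022e23 mol⁻¹ = 6.7230e+13 J/mol

6.72e+10 kJ/mol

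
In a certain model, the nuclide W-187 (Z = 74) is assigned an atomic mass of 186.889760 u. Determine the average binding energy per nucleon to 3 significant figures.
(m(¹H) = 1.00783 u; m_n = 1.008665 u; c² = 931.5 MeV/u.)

Mass of separated nucleons = 74(1.00783) + 113(1.008665) = 74.57942 + 113.979145 = 188.558565 u
Mass defect Δm = 188.558565 − 186.889760 = 1.668805 u
Binding energy = Δm·c² = 1.668805 × 931.5 MeV/u = 1554.49 MeV
BE/A = 1554.49 MeV / 187 = 8.313 MeV/nucleon

8.31 MeV/nucleon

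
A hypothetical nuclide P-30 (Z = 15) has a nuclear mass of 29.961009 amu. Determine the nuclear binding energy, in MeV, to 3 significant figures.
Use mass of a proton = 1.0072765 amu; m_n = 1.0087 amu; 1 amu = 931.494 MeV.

Mass of separated nucleons = 15(1.0072765) + 15(1.0087) = 15.1091475 + 15.1305 = 30.2396475 amu
Δm = 30.2396475 − 29.961009 = 0.2786385 amu
E_B = 0.2786385 × 931.494 = 259.550 MeV

260 MeV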